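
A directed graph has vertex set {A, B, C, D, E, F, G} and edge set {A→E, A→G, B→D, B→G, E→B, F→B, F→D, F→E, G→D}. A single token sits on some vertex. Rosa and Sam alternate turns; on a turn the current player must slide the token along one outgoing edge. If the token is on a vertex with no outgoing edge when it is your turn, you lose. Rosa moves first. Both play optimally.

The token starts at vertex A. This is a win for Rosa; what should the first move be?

Move to E.

Compute win/loss labels from the base case upward. A position with no move is L. Any other position is W if it can reach an L in one move, else L.
Every edge goes from a vertex to one that appears earlier in the order D, C, G, B, E, A, F, so processing vertices in that order labels each vertex after all of its successors.
D: no outgoing edge → L
C: no outgoing edge → L
G: →D(L), so W
B: →D(L), so W
E: →B(W) only, which is W, so L
A: →E(L), so W
F: →E(L), so W
From A, the L positions reachable in one move are: E.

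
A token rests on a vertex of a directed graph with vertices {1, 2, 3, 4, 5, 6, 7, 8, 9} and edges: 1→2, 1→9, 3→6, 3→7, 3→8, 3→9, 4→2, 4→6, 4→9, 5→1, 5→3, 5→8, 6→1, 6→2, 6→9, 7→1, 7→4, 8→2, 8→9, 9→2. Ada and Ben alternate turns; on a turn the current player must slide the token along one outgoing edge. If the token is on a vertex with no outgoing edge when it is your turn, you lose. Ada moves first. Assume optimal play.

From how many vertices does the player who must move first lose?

Label each position W (a win for the player to move) or L (a loss). A position with no legal move is L; any other position is W exactly when some move reaches an L, and L when every move reaches a W.
Every edge goes from a vertex to one that appears earlier in the order 2, 9, 1, 6, 4, 7, 8, 3, 5, so processing vertices in that order labels each vertex after all of its successors.
2: no outgoing edge → L
9: W (go to 2, an L position)
1: W (go to 2, an L position)
6: W (go to 2, an L position)
4: W (go to 2, an L position)
7: L (options 4(W), 1(W) are all W)
8: W (go to 2, an L position)
3: W (go to 7, an L position)
5: L (options 3(W), 8(W), 1(W) are all W)
The L vertices are 2, 5, 7; that is 3 in all.

3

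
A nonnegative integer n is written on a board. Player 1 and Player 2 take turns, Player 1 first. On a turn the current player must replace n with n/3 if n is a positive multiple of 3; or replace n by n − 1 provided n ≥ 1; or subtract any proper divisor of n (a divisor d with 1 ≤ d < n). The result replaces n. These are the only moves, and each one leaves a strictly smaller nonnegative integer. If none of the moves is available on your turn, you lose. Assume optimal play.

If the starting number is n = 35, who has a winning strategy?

Work bottom-up. With no move the player to move loses. Otherwise the position is W if at least one move leads to an L position for the opponent, and L if every move leads to a W.
n=0: no move → L
n=1: can move to 0, which is L ⇒ W
n=2: the only move is to 1(W), a W ⇒ L
n=3: can move to 2, which is L ⇒ W
n=4: can move to 2, which is L ⇒ W
n=5: the only move is to 4(W), a W ⇒ L
n=6: can move to 2, which is L ⇒ W
n=7: the only move is to 6(W), a W ⇒ L
n=8: can move to 7, which is L ⇒ W
n=9: moves to 3(W), 6(W), 8(W); every one is W ⇒ L
n=10: can move to 5, which is L ⇒ W
n=11: the only move is to 10(W), a W ⇒ L
n=12: can move to 9, which is L ⇒ W
n=13: the only move is to 12(W), a W ⇒ L
n=14: can move to 7, which is L ⇒ W
n=15: can move to 5, which is L ⇒ W
n=16: moves to 8(W), 12(W), 14(W), 15(W); every one is W ⇒ L
n=17: can move to 16, which is L ⇒ W
n=18: can move to 9, which is L ⇒ W
n=19: the only move is to 18(W), a W ⇒ L
n=20: can move to 16, which is L ⇒ W
n=21: can move to 7, which is L ⇒ W
n=22: can move to 11, which is L ⇒ W
n=23: the only move is to 22(W), a W ⇒ L
n=24: can move to 16, which is L ⇒ W
n=25: moves to 20(W), 24(W); every one is W ⇒ L
n=26: can move to 13, which is L ⇒ W
n=27: can move to 9, which is L ⇒ W
n=28: moves to 14(W), 21(W), 24(W), 26(W), 27(W); every one is W ⇒ L
n=29: can move to 28, which is L ⇒ W
n=30: can move to 25, which is L ⇒ W
n=31: the only move is to 30(W), a W ⇒ L
n=32: can move to 16, which is L ⇒ W
n=33: can move to 11, which is L ⇒ W
n=34: moves to 17(W), 32(W), 33(W); every one is W ⇒ L
n=35: can move to 28, which is L ⇒ W
From 35 Player 1 can move to 28, reaching an L position.

Player 1 wins.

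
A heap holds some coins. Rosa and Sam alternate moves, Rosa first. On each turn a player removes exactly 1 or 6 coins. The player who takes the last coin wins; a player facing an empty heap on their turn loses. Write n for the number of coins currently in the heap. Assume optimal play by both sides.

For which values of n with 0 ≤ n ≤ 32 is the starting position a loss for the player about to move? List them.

Work bottom-up. With no move the player to move loses. Otherwise the position is W if at least one move leads to an L position for the opponent, and L if every move leads to a W.
n=0: no move → L
n=1: →0(L), so W
n=2: →1(W) only, which is W, so L
n=3: →2(L), so W
n=4: →3(W) only, which is W, so L
n=5: →4(L), so W
n=6: →0(L), so W
n=7: →6(W), 1(W) — all W, so L
n=8: →7(L), so W
n=9: →8(W), 3(W) — all W, so L
n=10: →9(L), so W
n=11: →10(W), 5(W) — all W, so L
n=12: →11(L), so W
n=13: →7(L), so W
n=14: →13(W), 8(W) — all W, so L
n=15: →14(L), so W
n=16: →15(W), 10(W) — all W, so L
n=17: →16(L), so W
n=18: →17(W), 12(W) — all W, so L
n=19: →18(L), so W
n=20: →14(L), so W
n=21: →20(W), 15(W) — all W, so L
n=22: →21(L), so W
n=23: →22(W), 17(W) — all W, so L
n=24: →23(L), so W
n=25: →24(W), 19(W) — all W, so L
n=26: →25(L), so W
n=27: →21(L), so W
n=28: →27(W), 22(W) — all W, so L
n=29: →28(L), so W
n=30: →29(W), 24(W) — all W, so L
n=31: →30(L), so W
n=32: →31(W), 26(W) — all W, so L
The losing starting values of n are exactly the entries labelled L in this table (15 of them).

0, 2, 4, 7, 9, 11, 14, 16, 18, 21, 23, 25, 28, 30, 32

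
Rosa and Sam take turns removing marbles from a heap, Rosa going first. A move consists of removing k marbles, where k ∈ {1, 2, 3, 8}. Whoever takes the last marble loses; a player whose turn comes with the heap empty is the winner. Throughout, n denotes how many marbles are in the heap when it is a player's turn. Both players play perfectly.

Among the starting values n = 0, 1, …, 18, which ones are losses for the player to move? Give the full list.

1, 5, 10, 14

Build the W/L table. Terminal = W. A non-terminal position is W if it has a move to some L; otherwise it is L.
n=0: no move; the opponent has just taken the last marble and therefore loses → W
n=1: →0(W) only, which is W, so L
n=2: →1(L), so W
n=3: →1(L), so W
n=4: →1(L), so W
n=5: →4(W), 3(W), 2(W) — all W, so L
n=6: →5(L), so W
n=7: →5(L), so W
n=8: →5(L), so W
n=9: →1(L), so W
n=10: →9(W), 8(W), 7(W), 2(W) — all W, so L
n=11: →10(L), so W
n=12: →10(L), so W
n=13: →10(L), so W
n=14: →13(W), 12(W), 11(W), 6(W) — all W, so L
n=15: →14(L), so W
n=16: →14(L), so W
n=17: →14(L), so W
n=18: →10(L), so W
The losing starting values of n are exactly the entries labelled L in this table (4 of them).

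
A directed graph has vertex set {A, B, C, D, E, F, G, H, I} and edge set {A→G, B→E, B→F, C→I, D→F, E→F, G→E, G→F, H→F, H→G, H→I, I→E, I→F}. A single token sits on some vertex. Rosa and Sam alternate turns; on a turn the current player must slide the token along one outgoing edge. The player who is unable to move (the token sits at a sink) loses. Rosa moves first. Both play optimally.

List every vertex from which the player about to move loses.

Classify positions by backward induction: terminal positions (no move available) are L. From any other position, the mover wins iff some move reaches an L.
Every edge goes from a vertex to one that appears earlier in the order F, E, I, G, C, D, A, H, B, so processing vertices in that order labels each vertex after all of its successors.
F: no outgoing edge → L
E: →F(L), so W
I: →F(L), so W
G: →F(L), so W
C: →I(W) only, which is W, so L
D: →F(L), so W
A: →G(W) only, which is W, so L
H: →F(L), so W
B: →F(L), so W
Reading off the rows marked L gives the requested list; there are 3 such vertices.

A, C, F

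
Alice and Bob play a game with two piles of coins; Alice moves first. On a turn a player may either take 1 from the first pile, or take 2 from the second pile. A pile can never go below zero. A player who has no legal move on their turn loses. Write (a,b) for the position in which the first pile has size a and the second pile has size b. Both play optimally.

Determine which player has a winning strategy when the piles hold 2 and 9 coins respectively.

Bob wins.

Work bottom-up. With no move the player to move loses. Otherwise the position is W if at least one move leads to an L position for the opponent, and L if every move leads to a W.
No move ever increases a pile, so every position that can arise here has a ≤ 2 and b ≤ 9; it is enough to label the cells with 0 ≤ a ≤ 2 and 0 ≤ b ≤ 9.
Every move lowers a or b (never raises either), so fill the grid row by row in increasing a, and left to right within a row: each cell's successors are then already labelled.
      b=0  b=1  b=2  b=3  b=4  b=5  b=6  b=7  b=8  b=9
a=0:    L    L    W    W    L    L    W    W    L    L
a=1:    W    W    L    L    W    W    L    L    W    W
a=2:    L    L    W    W    L    L    W    W    L    L
Cells with no legal move (terminal, hence L): (0,0), (0,1).
The remaining L cells, each justified by listing all of its moves:
(0,4): →(0,2)(W) only, which is W, so L
(0,5): →(0,3)(W) only, which is W, so L
(0,8): →(0,6)(W) only, which is W, so L
(0,9): →(0,7)(W) only, which is W, so L
(1,2): →(0,2)(W), (1,0)(W) — all W, so L
(1,3): →(0,3)(W), (1,1)(W) — all W, so L
(1,6): →(0,6)(W), (1,4)(W) — all W, so L
(1,7): →(0,7)(W), (1,5)(W) — all W, so L
(2,0): →(1,0)(W) only, which is W, so L
(2,1): →(1,1)(W) only, which is W, so L
(2,4): →(1,4)(W), (2,2)(W) — all W, so L
(2,5): →(1,5)(W), (2,3)(W) — all W, so L
(2,8): →(1,8)(W), (2,6)(W) — all W, so L
(2,9): →(1,9)(W), (2,7)(W) — all W, so L
Every other cell has at least one move into one of the L cells above, so it is W.
Every move from (2,9) reaches a W position, so the mover loses.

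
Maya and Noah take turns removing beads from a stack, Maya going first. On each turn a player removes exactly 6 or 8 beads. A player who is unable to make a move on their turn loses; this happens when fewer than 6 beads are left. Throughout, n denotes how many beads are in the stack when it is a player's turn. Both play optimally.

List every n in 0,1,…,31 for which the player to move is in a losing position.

Compute win/loss labels from the base case upward. A position with no move is L. Any other position is W if it can reach an L in one move, else L.
n=0: no move → L
n=1: no move → L
n=2: no move → L
n=3: no move → L
n=4: no move → L
n=5: no move → L
n=6: can move to 0, which is L ⇒ W
n=7: can move to 1, which is L ⇒ W
n=8: can move to 2, which is L ⇒ W
n=9: can move to 3, which is L ⇒ W
n=10: can move to 4, which is L ⇒ W
n=11: can move to 5, which is L ⇒ W
n=12: can move to 4, which is L ⇒ W
n=13: can move to 5, which is L ⇒ W
n=14: moves to 8(W), 6(W); every one is W ⇒ L
n=15: moves to 9(W), 7(W); every one is W ⇒ L
n=16: moves to 10(W), 8(W); every one is W ⇒ L
n=17: moves to 11(W), 9(W); every one is W ⇒ L
n=18: moves to 12(W), 10(W); every one is W ⇒ L
n=19: moves to 13(W), 11(W); every one is W ⇒ L
n=20: can move to 14, which is L ⇒ W
n=21: can move to 15, which is L ⇒ W
n=22: can move to 16, which is L ⇒ W
n=23: can move to 17, which is L ⇒ W
n=24: can move to 18, which is L ⇒ W
n=25: can move to 19, which is L ⇒ W
n=26: can move to 18, which is L ⇒ W
n=27: can move to 19, which is L ⇒ W
n=28: moves to 22(W), 20(W); every one is W ⇒ L
n=29: moves to 23(W), 21(W); every one is W ⇒ L
n=30: moves to 24(W), 22(W); every one is W ⇒ L
n=31: moves to 25(W), 23(W); every one is W ⇒ L
The losing starting values of n are exactly the entries labelled L in this table (16 of them).

0, 1, 2, 3, 4, 5, 14, 15, 16, 17, 18, 19, 28, 29, 30, 31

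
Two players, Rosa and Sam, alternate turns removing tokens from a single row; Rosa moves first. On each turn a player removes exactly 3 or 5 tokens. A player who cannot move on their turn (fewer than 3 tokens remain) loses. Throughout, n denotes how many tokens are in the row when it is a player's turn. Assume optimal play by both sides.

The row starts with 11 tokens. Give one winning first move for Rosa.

Remove 3, leaving 8.

Classify positions by backward induction: terminal positions (no move available) are L. From any other position, the mover wins iff some move reaches an L.
n=0: no move → L
n=1: no move → L
n=2: no move → L
n=3: can move to 0, which is L ⇒ W
n=4: can move to 1, which is L ⇒ W
n=5: can move to 2, which is L ⇒ W
n=6: can move to 1, which is L ⇒ W
n=7: can move to 2, which is L ⇒ W
n=8: moves to 5(W), 3(W); every one is W ⇒ L
n=9: moves to 6(W), 4(W); every one is W ⇒ L
n=10: moves to 7(W), 5(W); every one is W ⇒ L
n=11: can move to 8, which is L ⇒ W
From 11, the L positions reachable in one move are: 8.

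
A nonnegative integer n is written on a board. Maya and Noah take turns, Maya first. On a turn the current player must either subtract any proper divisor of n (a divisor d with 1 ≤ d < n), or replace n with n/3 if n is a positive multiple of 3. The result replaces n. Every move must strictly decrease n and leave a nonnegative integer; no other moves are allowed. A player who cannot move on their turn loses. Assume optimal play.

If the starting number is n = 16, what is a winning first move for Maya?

Work bottom-up. With no move the player to move loses. Otherwise the position is W if at least one move leads to an L position for the opponent, and L if every move leads to a W.
n=0: no move → L
n=1: no move → L
n=2: reaches L-position 1 → W
n=3: reaches L-position 1 → W
n=4: only reaches 2(W), 3(W), all W → L
n=5: reaches L-position 4 → W
n=6: reaches L-position 4 → W
n=7: only reaches 6(W), which is W → L
n=8: reaches L-position 4 → W
n=9: only reaches 3(W), 6(W), 8(W), all W → L
n=10: reaches L-position 9 → W
n=11: only reaches 10(W), which is W → L
n=12: reaches L-position 4 → W
n=13: only reaches 12(W), which is W → L
n=14: reaches L-position 7 → W
n=15: only reaches 5(W), 10(W), 12(W), 14(W), all W → L
n=16: reaches L-position 15 → W
From 16, the L positions reachable in one move are: 15.

Move to 15.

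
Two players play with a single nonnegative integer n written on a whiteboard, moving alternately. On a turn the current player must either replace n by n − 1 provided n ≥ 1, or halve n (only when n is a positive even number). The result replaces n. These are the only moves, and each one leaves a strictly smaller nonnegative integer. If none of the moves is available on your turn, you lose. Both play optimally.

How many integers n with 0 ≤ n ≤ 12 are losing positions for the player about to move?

Use the standard recursion: the mover loses at a terminal position; elsewhere, the mover wins exactly when some move hands the opponent an L position.
n=0: no move → L
n=1: W (go to 0, an L position)
n=2: L (sole option 1(W) is W)
n=3: W (go to 2, an L position)
n=4: W (go to 2, an L position)
n=5: L (sole option 4(W) is W)
n=6: W (go to 5, an L position)
n=7: L (sole option 6(W) is W)
n=8: W (go to 7, an L position)
n=9: L (sole option 8(W) is W)
n=10: W (go to 5, an L position)
n=11: L (sole option 10(W) is W)
n=12: W (go to 11, an L position)
L entries with 0 ≤ n ≤ 12: n = 0, 2, 5, 7, 9, 11; that makes 6.

6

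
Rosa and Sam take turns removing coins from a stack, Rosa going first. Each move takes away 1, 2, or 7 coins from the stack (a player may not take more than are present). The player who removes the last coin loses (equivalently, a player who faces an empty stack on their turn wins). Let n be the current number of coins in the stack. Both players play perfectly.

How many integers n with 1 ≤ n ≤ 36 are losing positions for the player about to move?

Use the standard recursion: the mover wins at a terminal position; elsewhere, the mover wins exactly when some move hands the opponent an L position.
n=0: no move; the opponent has just taken the last coin and therefore loses → W
n=1: only reaches 0(W), which is W → L
n=2: reaches L-position 1 → W
n=3: reaches L-position 1 → W
n=4: only reaches 3(W), 2(W), all W → L
n=5: reaches L-position 4 → W
n=6: reaches L-position 4 → W
n=7: only reaches 6(W), 5(W), 0(W), all W → L
n=8: reaches L-position 7 → W
n=9: reaches L-position 7 → W
n=10: only reaches 9(W), 8(W), 3(W), all W → L
n=11: reaches L-position 10 → W
n=12: reaches L-position 10 → W
n=13: only reaches 12(W), 11(W), 6(W), all W → L
n=14: reaches L-position 13 → W
n=15: reaches L-position 13 → W
n=16: only reaches 15(W), 14(W), 9(W), all W → L
n=17: reaches L-position 16 → W
n=18: reaches L-position 16 → W
n=19: only reaches 18(W), 17(W), 12(W), all W → L
n=20: reaches L-position 19 → W
n=21: reaches L-position 19 → W
n=22: only reaches 21(W), 20(W), 15(W), all W → L
n=23: reaches L-position 22 → W
n=24: reaches L-position 22 → W
n=25: only reaches 24(W), 23(W), 18(W), all W → L
n=26: reaches L-position 25 → W
n=27: reaches L-position 25 → W
n=28: only reaches 27(W), 26(W), 21(W), all W → L
n=29: reaches L-position 28 → W
n=30: reaches L-position 28 → W
n=31: only reaches 30(W), 29(W), 24(W), all W → L
n=32: reaches L-position 31 → W
n=33: reaches L-position 31 → W
n=34: only reaches 33(W), 32(W), 27(W), all W → L
n=35: reaches L-position 34 → W
n=36: reaches L-position 34 → W
L entries with 1 ≤ n ≤ 36 (the range starts at n=1): n = 1, 4, 7, 10, 13, 16, 19, 22, 25, 28, 31, 34; that makes 12.

12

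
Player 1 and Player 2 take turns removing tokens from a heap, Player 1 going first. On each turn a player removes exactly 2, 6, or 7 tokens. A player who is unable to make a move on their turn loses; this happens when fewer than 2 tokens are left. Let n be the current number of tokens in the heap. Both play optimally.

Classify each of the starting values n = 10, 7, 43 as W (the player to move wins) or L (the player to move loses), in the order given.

Work bottom-up. With no move the player to move loses. Otherwise the position is W if at least one move leads to an L position for the opponent, and L if every move leads to a W.
n=0: no move → L
n=1: no move → L
n=2: reaches L-position 0 → W
n=3: reaches L-position 1 → W
n=4: only reaches 2(W), which is W → L
n=5: only reaches 3(W), which is W → L
n=6: reaches L-position 4 → W
n=7: reaches L-position 5 → W
n=8: reaches L-position 1 → W
n=9: only reaches 7(W), 3(W), 2(W), all W → L
n=10: reaches L-position 4 → W
n=11: reaches L-position 9 → W
n=12: reaches L-position 5 → W
n=13: only reaches 11(W), 7(W), 6(W), all W → L
n=14: only reaches 12(W), 8(W), 7(W), all W → L
n=15: reaches L-position 13 → W
n=16: reaches L-position 14 → W
n=17: only reaches 15(W), 11(W), 10(W), all W → L
n=18: only reaches 16(W), 12(W), 11(W), all W → L
n=19: reaches L-position 17 → W
n=20: reaches L-position 18 → W
n=21: reaches L-position 14 → W
n=22: only reaches 20(W), 16(W), 15(W), all W → L
n=23: reaches L-position 17 → W
n=24: reaches L-position 22 → W
n=25: reaches L-position 18 → W
n=26: only reaches 24(W), 20(W), 19(W), all W → L
n=27: only reaches 25(W), 21(W), 20(W), all W → L
n=28: reaches L-position 26 → W
n=29: reaches L-position 27 → W
n=30: only reaches 28(W), 24(W), 23(W), all W → L
n=31: only reaches 29(W), 25(W), 24(W), all W → L
n=32: reaches L-position 30 → W
n=33: reaches L-position 31 → W
n=34: reaches L-position 27 → W
n=35: only reaches 33(W), 29(W), 28(W), all W → L
n=36: reaches L-position 30 → W
n=37: reaches L-position 35 → W
n=38: reaches L-position 31 → W
n=39: only reaches 37(W), 33(W), 32(W), all W → L
n=40: only reaches 38(W), 34(W), 33(W), all W → L
n=41: reaches L-position 39 → W
n=42: reaches L-position 40 → W
n=43: only reaches 41(W), 37(W), 36(W), all W → L

10: W, 7: W, 43: L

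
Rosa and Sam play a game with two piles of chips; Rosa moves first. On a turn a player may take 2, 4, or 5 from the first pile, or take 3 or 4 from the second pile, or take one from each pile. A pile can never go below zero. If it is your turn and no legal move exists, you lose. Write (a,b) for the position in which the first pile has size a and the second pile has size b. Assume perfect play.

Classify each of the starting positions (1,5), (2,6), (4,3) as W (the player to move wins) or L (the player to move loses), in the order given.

(1,5): L, (2,6): W, (4,3): W

Classify positions by backward induction: terminal positions (no move available) are L. From any other position, the mover wins iff some move reaches an L.
No move ever increases a pile, so every position that can arise here has a ≤ 4 and b ≤ 6; it is enough to label the cells with 0 ≤ a ≤ 4 and 0 ≤ b ≤ 6.
Every move lowers a or b (never raises either), so fill the grid row by row in increasing a, and left to right within a row: each cell's successors are then already labelled.
      b=0  b=1  b=2  b=3  b=4  b=5  b=6
a=0:    L    L    L    W    W    W    W
a=1:    L    W    W    W    W    L    L
a=2:    W    W    W    L    L    L    W
a=3:    W    L    L    L    W    W    W
a=4:    W    W    W    W    W    W    L
Cells with no legal move (terminal, hence L): (0,0), (0,1), (0,2), (1,0).
The remaining L cells, each justified by listing all of its moves:
(1,5): →(1,2)(W), (1,1)(W), (0,4)(W) — all W, so L
(1,6): →(1,3)(W), (1,2)(W), (0,5)(W) — all W, so L
(2,3): →(0,3)(W), (2,0)(W), (1,2)(W) — all W, so L
(2,4): →(0,4)(W), (2,1)(W), (2,0)(W), (1,3)(W) — all W, so L
(2,5): →(0,5)(W), (2,2)(W), (2,1)(W), (1,4)(W) — all W, so L
(3,1): →(1,1)(W), (2,0)(W) — all W, so L
(3,2): →(1,2)(W), (2,1)(W) — all W, so L
(3,3): →(1,3)(W), (3,0)(W), (2,2)(W) — all W, so L
(4,6): →(2,6)(W), (0,6)(W), (4,3)(W), (4,2)(W), (3,5)(W) — all W, so L
Every other cell has at least one move into one of the L cells above, so it is W.
(1,5): one of the L cells justified above, so L
(2,6): the move to (2,3) reaches an L cell, so W
(4,3): the move to (2,3) reaches an L cell, so W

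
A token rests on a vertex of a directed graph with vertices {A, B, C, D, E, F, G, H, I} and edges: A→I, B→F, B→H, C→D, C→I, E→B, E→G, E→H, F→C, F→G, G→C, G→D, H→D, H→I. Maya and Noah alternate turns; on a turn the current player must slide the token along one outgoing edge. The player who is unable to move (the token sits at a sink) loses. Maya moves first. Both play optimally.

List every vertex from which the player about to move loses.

Build the W/L table. Terminal = L. A non-terminal position is W if it has a move to some L; otherwise it is L.
Every edge goes from a vertex to one that appears earlier in the order I, D, C, G, A, F, H, B, E, so processing vertices in that order labels each vertex after all of its successors.
I: no outgoing edge → L
D: no outgoing edge → L
C: reaches L-position D → W
G: reaches L-position D → W
A: reaches L-position I → W
F: only reaches G(W), C(W), all W → L
H: reaches L-position D → W
B: reaches L-position F → W
E: only reaches B(W), H(W), G(W), all W → L
Reading off the rows marked L gives the requested list; there are 4 such vertices.

D, E, F, I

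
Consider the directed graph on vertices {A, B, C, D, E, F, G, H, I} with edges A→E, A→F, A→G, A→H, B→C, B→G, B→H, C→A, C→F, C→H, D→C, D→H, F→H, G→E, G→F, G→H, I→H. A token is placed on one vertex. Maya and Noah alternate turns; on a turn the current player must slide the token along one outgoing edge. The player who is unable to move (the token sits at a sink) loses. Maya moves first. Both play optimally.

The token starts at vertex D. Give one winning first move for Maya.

Move to H.

Label each position W (a win for the player to move) or L (a loss). A position with no legal move is L; any other position is W exactly when some move reaches an L, and L when every move reaches a W.
Every edge goes from a vertex to one that appears earlier in the order H, E, F, G, A, C, B, I, D, so processing vertices in that order labels each vertex after all of its successors.
H: no outgoing edge → L
E: no outgoing edge → L
F: →H(L), so W
G: →E(L), so W
A: →E(L), so W
C: →H(L), so W
B: →H(L), so W
I: →H(L), so W
D: →H(L), so W
From D, the L positions reachable in one move are: H.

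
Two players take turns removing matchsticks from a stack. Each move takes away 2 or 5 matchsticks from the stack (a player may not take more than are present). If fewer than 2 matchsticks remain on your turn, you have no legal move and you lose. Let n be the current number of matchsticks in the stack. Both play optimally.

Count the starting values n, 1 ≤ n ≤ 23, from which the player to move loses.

10

Compute win/loss labels from the base case upward. A position with no move is L. Any other position is W if it can reach an L in one move, else L.
n=0: no move → L
n=1: no move → L
n=2: →0(L), so W
n=3: →1(L), so W
n=4: →2(W) only, which is W, so L
n=5: →0(L), so W
n=6: →4(L), so W
n=7: →5(W), 2(W) — all W, so L
n=8: →6(W), 3(W) — all W, so L
n=9: →7(L), so W
n=10: →8(L), so W
n=11: →9(W), 6(W) — all W, so L
n=12: →7(L), so W
n=13: →11(L), so W
n=14: →12(W), 9(W) — all W, so L
n=15: →13(W), 10(W) — all W, so L
n=16: →14(L), so W
n=17: →15(L), so W
n=18: →16(W), 13(W) — all W, so L
n=19: →14(L), so W
n=20: →18(L), so W
n=21: →19(W), 16(W) — all W, so L
n=22: →20(W), 17(W) — all W, so L
n=23: →21(L), so W
L entries with 1 ≤ n ≤ 23 (n=0 is outside the asked range and is not counted): n = 1, 4, 7, 8, 11, 14, 15, 18, 21, 22; that makes 10.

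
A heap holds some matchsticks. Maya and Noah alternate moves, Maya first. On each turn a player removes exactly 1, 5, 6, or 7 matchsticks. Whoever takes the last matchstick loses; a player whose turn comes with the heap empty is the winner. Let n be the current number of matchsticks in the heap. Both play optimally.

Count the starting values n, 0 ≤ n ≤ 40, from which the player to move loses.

11

Classify positions by backward induction: terminal positions (no move available) are W. From any other position, the mover wins iff some move reaches an L.
n=0: no move; the opponent has just taken the last matchstick and therefore loses → W
n=1: →0(W) only, which is W, so L
n=2: →1(L), so W
n=3: →2(W) only, which is W, so L
n=4: →3(L), so W
n=5: →4(W), 0(W) — all W, so L
n=6: →5(L), so W
n=7: →1(L), so W
n=8: →3(L), so W
n=9: →3(L), so W
n=10: →5(L), so W
n=11: →5(L), so W
n=12: →5(L), so W
n=13: →12(W), 8(W), 7(W), 6(W) — all W, so L
n=14: →13(L), so W
n=15: →14(W), 10(W), 9(W), 8(W) — all W, so L
n=16: →15(L), so W
n=17: →16(W), 12(W), 11(W), 10(W) — all W, so L
n=18: →17(L), so W
n=19: →13(L), so W
n=20: →15(L), so W
n=21: →15(L), so W
n=22: →17(L), so W
n=23: →17(L), so W
n=24: →17(L), so W
n=25: →24(W), 20(W), 19(W), 18(W) — all W, so L
n=26: →25(L), so W
n=27: →26(W), 22(W), 21(W), 20(W) — all W, so L
n=28: →27(L), so W
n=29: →28(W), 24(W), 23(W), 22(W) — all W, so L
n=30: →29(L), so W
n=31: →25(L), so W
n=32: →27(L), so W
n=33: →27(L), so W
n=34: →29(L), so W
n=35: →29(L), so W
n=36: →29(L), so W
n=37: →36(W), 32(W), 31(W), 30(W) — all W, so L
n=38: →37(L), so W
n=39: →38(W), 34(W), 33(W), 32(W) — all W, so L
n=40: →39(L), so W
L entries with 0 ≤ n ≤ 40: n = 1, 3, 5, 13, 15, 17, 25, 27, 29, 37, 39; that makes 11.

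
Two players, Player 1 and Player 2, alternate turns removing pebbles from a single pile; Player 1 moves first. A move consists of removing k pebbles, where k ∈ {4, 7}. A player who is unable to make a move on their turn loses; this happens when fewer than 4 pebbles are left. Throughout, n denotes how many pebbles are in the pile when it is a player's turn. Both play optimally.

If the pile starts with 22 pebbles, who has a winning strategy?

Classify positions by backward induction: terminal positions (no move available) are L. From any other position, the mover wins iff some move reaches an L.
n=0: no move → L
n=1: no move → L
n=2: no move → L
n=3: no move → L
n=4: W (go to 0, an L position)
n=5: W (go to 1, an L position)
n=6: W (go to 2, an L position)
n=7: W (go to 3, an L position)
n=8: W (go to 1, an L position)
n=9: W (go to 2, an L position)
n=10: W (go to 3, an L position)
n=11: L (options 7(W), 4(W) are all W)
n=12: L (options 8(W), 5(W) are all W)
n=13: L (options 9(W), 6(W) are all W)
n=14: L (options 10(W), 7(W) are all W)
n=15: W (go to 11, an L position)
n=16: W (go to 12, an L position)
n=17: W (go to 13, an L position)
n=18: W (go to 14, an L position)
n=19: W (go to 12, an L position)
n=20: W (go to 13, an L position)
n=21: W (go to 14, an L position)
n=22: L (options 18(W), 15(W) are all W)
Every move from 22 reaches a W position, so the mover loses.

Player 2 wins.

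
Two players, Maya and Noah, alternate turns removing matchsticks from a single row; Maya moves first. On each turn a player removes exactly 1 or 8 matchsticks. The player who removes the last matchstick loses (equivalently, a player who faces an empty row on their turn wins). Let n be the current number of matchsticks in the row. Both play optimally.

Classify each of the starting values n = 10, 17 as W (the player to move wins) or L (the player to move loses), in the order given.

10: L, 17: W

Build the W/L table. Terminal = W. A non-terminal position is W if it has a move to some L; otherwise it is L.
n=0: no move; the opponent has just taken the last matchstick and therefore loses → W
n=1: →0(W) only, which is W, so L
n=2: →1(L), so W
n=3: →2(W) only, which is W, so L
n=4: →3(L), so W
n=5: →4(W) only, which is W, so L
n=6: →5(L), so W
n=7: →6(W) only, which is W, so L
n=8: →7(L), so W
n=9: →1(L), so W
n=10: →9(W), 2(W) — all W, so L
n=11: →10(L), so W
n=12: →11(W), 4(W) — all W, so L
n=13: →12(L), so W
n=14: →13(W), 6(W) — all W, so L
n=15: →14(L), so W
n=16: →15(W), 8(W) — all W, so L
n=17: →16(L), so W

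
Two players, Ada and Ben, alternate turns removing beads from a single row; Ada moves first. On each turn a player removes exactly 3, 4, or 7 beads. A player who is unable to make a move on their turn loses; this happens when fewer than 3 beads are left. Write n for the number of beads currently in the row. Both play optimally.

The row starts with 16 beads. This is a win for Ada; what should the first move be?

Remove 4, leaving 12.

Use the standard recursion: the mover loses at a terminal position; elsewhere, the mover wins exactly when some move hands the opponent an L position.
n=0: no move → L
n=1: no move → L
n=2: no move → L
n=3: reaches L-position 0 → W
n=4: reaches L-position 1 → W
n=5: reaches L-position 2 → W
n=6: reaches L-position 2 → W
n=7: reaches L-position 0 → W
n=8: reaches L-position 1 → W
n=9: reaches L-position 2 → W
n=10: only reaches 7(W), 6(W), 3(W), all W → L
n=11: only reaches 8(W), 7(W), 4(W), all W → L
n=12: only reaches 9(W), 8(W), 5(W), all W → L
n=13: reaches L-position 10 → W
n=14: reaches L-position 11 → W
n=15: reaches L-position 12 → W
n=16: reaches L-position 12 → W
From 16, the L positions reachable in one move are: 12.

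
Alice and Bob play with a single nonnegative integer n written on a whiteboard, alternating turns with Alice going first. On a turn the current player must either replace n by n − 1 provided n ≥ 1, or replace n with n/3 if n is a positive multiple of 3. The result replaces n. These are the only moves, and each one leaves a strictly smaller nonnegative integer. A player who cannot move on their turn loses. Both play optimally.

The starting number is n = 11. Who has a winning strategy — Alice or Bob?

Build the W/L table. Terminal = L. A non-terminal position is W if it has a move to some L; otherwise it is L.
n=0: no move → L
n=1: can move to 0, which is L ⇒ W
n=2: the only move is to 1(W), a W ⇒ L
n=3: can move to 2, which is L ⇒ W
n=4: the only move is to 3(W), a W ⇒ L
n=5: can move to 4, which is L ⇒ W
n=6: can move to 2, which is L ⇒ W
n=7: the only move is to 6(W), a W ⇒ L
n=8: can move to 7, which is L ⇒ W
n=9: moves to 3(W), 8(W); every one is W ⇒ L
n=10: can move to 9, which is L ⇒ W
n=11: the only move is to 10(W), a W ⇒ L
Every move from 11 reaches a W position, so the mover loses.

Bob wins.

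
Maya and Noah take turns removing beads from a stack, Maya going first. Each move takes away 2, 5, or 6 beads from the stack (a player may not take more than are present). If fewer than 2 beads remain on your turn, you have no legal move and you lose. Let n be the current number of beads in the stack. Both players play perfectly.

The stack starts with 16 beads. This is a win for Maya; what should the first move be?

Remove 5, leaving 11.

Label each position W (a win for the player to move) or L (a loss). A position with no legal move is L; any other position is W exactly when some move reaches an L, and L when every move reaches a W.
n=0: no move → L
n=1: no move → L
n=2: can move to 0, which is L ⇒ W
n=3: can move to 1, which is L ⇒ W
n=4: the only move is to 2(W), a W ⇒ L
n=5: can move to 0, which is L ⇒ W
n=6: can move to 4, which is L ⇒ W
n=7: can move to 1, which is L ⇒ W
n=8: moves to 6(W), 3(W), 2(W); every one is W ⇒ L
n=9: can move to 4, which is L ⇒ W
n=10: can move to 8, which is L ⇒ W
n=11: moves to 9(W), 6(W), 5(W); every one is W ⇒ L
n=12: moves to 10(W), 7(W), 6(W); every one is W ⇒ L
n=13: can move to 11, which is L ⇒ W
n=14: can move to 12, which is L ⇒ W
n=15: moves to 13(W), 10(W), 9(W); every one is W ⇒ L
n=16: can move to 11, which is L ⇒ W
From 16, the L positions reachable in one move are: 11.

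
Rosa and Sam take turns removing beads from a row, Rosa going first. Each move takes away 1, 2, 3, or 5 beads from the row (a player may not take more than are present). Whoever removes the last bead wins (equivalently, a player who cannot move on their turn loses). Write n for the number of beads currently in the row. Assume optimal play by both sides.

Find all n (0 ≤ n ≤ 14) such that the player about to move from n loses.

Build the W/L table. Terminal = L. A non-terminal position is W if it has a move to some L; otherwise it is L.
n=0: no move → L
n=1: →0(L), so W
n=2: →0(L), so W
n=3: →0(L), so W
n=4: →3(W), 2(W), 1(W) — all W, so L
n=5: →4(L), so W
n=6: →4(L), so W
n=7: →4(L), so W
n=8: →7(W), 6(W), 5(W), 3(W) — all W, so L
n=9: →8(L), so W
n=10: →8(L), so W
n=11: →8(L), so W
n=12: →11(W), 10(W), 9(W), 7(W) — all W, so L
n=13: →12(L), so W
n=14: →12(L), so W
Reading off the rows marked L gives the requested list; there are 4 such values of n.

0, 4, 8, 12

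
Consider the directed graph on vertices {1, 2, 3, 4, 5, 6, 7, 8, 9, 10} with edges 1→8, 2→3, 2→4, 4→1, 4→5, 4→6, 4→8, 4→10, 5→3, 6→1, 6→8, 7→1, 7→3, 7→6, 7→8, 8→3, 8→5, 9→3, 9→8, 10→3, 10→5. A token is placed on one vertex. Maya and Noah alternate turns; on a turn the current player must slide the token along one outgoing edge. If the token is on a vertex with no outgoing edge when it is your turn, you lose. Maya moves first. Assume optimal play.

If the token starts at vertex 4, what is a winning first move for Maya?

Compute win/loss labels from the base case upward. A position with no move is L. Any other position is W if it can reach an L in one move, else L.
Every edge goes from a vertex to one that appears earlier in the order 3, 5, 8, 1, 6, 10, 9, 7, 4, 2, so processing vertices in that order labels each vertex after all of its successors.
3: no outgoing edge → L
5: can move to 3, which is L ⇒ W
8: can move to 3, which is L ⇒ W
1: the only move is to 8(W), a W ⇒ L
6: can move to 1, which is L ⇒ W
10: can move to 3, which is L ⇒ W
9: can move to 3, which is L ⇒ W
7: can move to 1, which is L ⇒ W
4: can move to 1, which is L ⇒ W
2: can move to 3, which is L ⇒ W
From 4, the L positions reachable in one move are: 1.

Move to 1.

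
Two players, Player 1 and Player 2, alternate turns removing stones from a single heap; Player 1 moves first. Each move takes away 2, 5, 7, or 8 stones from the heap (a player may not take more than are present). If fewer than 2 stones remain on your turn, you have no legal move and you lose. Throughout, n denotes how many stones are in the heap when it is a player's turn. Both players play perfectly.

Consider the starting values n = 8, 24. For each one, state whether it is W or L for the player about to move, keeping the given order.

8: W, 24: L

Positions with no move are L. A position that does have a move is losing for the player to move precisely when every available move leads to a winning position for the opponent. Fill in the labels:
n=0: no move → L
n=1: no move → L
n=2: reaches L-position 0 → W
n=3: reaches L-position 1 → W
n=4: only reaches 2(W), which is W → L
n=5: reaches L-position 0 → W
n=6: reaches L-position 4 → W
n=7: reaches L-position 0 → W
n=8: reaches L-position 1 → W
n=9: reaches L-position 4 → W
n=10: only reaches 8(W), 5(W), 3(W), 2(W), all W → L
n=11: reaches L-position 4 → W
n=12: reaches L-position 10 → W
n=13: only reaches 11(W), 8(W), 6(W), 5(W), all W → L
n=14: only reaches 12(W), 9(W), 7(W), 6(W), all W → L
n=15: reaches L-position 13 → W
n=16: reaches L-position 14 → W
n=17: reaches L-position 10 → W
n=18: reaches L-position 13 → W
n=19: reaches L-position 14 → W
n=20: reaches L-position 13 → W
n=21: reaches L-position 14 → W
n=22: reaches L-position 14 → W
n=23: only reaches 21(W), 18(W), 16(W), 15(W), all W → L
n=24: only reaches 22(W), 19(W), 17(W), 16(W), all W → L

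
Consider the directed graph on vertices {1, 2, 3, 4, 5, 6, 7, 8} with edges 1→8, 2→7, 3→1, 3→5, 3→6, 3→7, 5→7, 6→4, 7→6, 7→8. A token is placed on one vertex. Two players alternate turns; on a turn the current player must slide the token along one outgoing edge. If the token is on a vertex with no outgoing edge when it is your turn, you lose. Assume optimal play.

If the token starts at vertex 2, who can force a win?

Positions with no move are L. A position that does have a move is losing for the player to move precisely when every available move leads to a winning position for the opponent. Fill in the labels:
Every edge goes from a vertex to one that appears earlier in the order 4, 8, 6, 1, 7, 5, 2, 3, so processing vertices in that order labels each vertex after all of its successors.
4: no outgoing edge → L
8: no outgoing edge → L
6: can move to 4, which is L ⇒ W
1: can move to 8, which is L ⇒ W
7: can move to 8, which is L ⇒ W
5: the only move is to 7(W), a W ⇒ L
2: the only move is to 7(W), a W ⇒ L
3: can move to 5, which is L ⇒ W
Every move from 2 reaches a W position, so the mover loses.

The second player wins.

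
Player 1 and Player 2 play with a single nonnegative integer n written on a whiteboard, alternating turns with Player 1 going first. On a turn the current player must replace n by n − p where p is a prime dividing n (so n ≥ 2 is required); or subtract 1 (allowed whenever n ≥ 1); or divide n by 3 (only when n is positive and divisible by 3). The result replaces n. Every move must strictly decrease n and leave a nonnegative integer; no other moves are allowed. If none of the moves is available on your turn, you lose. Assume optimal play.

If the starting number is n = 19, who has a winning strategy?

Player 1 wins.

Use the standard recursion: the mover loses at a terminal position; elsewhere, the mover wins exactly when some move hands the opponent an L position.
n=0: no move → L
n=1: →0(L), so W
n=2: →0(L), so W
n=3: →0(L), so W
n=4: →2(W), 3(W) — all W, so L
n=5: →0(L), so W
n=6: →4(L), so W
n=7: →0(L), so W
n=8: →6(W), 7(W) — all W, so L
n=9: →8(L), so W
n=10: →8(L), so W
n=11: →0(L), so W
n=12: →4(L), so W
n=13: →0(L), so W
n=14: →7(W), 12(W), 13(W) — all W, so L
n=15: →14(L), so W
n=16: →14(L), so W
n=17: →0(L), so W
n=18: →6(W), 15(W), 16(W), 17(W) — all W, so L
n=19: →0(L), so W
From 19 Player 1 can move to 0, reaching an L position.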